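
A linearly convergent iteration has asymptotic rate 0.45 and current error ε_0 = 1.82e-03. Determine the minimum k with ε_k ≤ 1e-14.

33

After k steps, ε_k ≈ 1.82e-03·0.45^k.
Need 0.45^k ≤ 1e-14/1.82e-03 = 5.49451e-12.
k ≥ ln(5.49451e-12)/ln(0.45) = -25.9273/-0.79851 = 32.470.
Smallest integer k = 33.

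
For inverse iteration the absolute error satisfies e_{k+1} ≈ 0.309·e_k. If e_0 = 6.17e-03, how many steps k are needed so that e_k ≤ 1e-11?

After k steps, e_k ≈ 6.17e-03·0.309^k.
Need 0.309^k ≤ 1e-11/6.17e-03 = 1.62075e-09.
k ≥ ln(1.62075e-09)/ln(0.309) = -20.2404/-1.17441 = 17.235.
Smallest integer k = 18.

18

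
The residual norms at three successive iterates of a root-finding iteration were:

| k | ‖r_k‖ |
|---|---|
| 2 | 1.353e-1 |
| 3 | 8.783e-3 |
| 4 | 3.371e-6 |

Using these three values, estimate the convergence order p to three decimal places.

2.876

p ≈ ln(‖r_4‖/‖r_3‖) / ln(‖r_3‖/‖r_2‖)
  = ln(3.371e-6/8.783e-3) / ln(8.783e-3/1.353e-1)
  = ln(0.00038381) / ln(0.064915)
  = -7.865363 / -2.734677 ≈ 2.876158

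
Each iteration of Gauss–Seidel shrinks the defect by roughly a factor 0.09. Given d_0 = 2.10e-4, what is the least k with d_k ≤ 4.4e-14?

After k steps, d_k ≈ 2.10e-4·0.09^k.
Need 0.09^k ≤ 4.4e-14/2.10e-4 = 2.09524e-10.
k ≥ ln(2.09524e-10)/ln(0.09) = -22.2862/-2.40795 = 9.255.
Smallest integer k = 10.

10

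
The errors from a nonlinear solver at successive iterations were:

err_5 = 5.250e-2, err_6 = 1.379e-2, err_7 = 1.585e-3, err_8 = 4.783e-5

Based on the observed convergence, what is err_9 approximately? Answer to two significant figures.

1.7e-7

First estimate the order: p ≈ ln(err_8/err_7) / ln(err_7/err_6) = ln(4.783e-5/1.585e-3)/ln(1.585e-3/1.379e-2) = ln(0.0301767)/ln(0.114938) ≈ 1.6182.
Then err_9 ≈ err_8·(err_8/err_7)^p = 4.783e-5·(0.0301767)^1.6182 = 4.783e-5·0.00346581 ≈ 1.658e-07.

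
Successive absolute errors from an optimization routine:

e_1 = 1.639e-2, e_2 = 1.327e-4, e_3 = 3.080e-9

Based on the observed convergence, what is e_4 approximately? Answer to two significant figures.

First estimate the order: p ≈ ln(e_3/e_2) / ln(e_2/e_1) = ln(3.080e-9/1.327e-4)/ln(1.327e-4/1.639e-2) = ln(2.32102e-05)/ln(0.0080964) ≈ 2.2156.
Then e_4 ≈ e_3·(e_3/e_2)^p = 3.080e-9·(2.32102e-05)^2.2156 = 3.080e-9·5.39757e-11 ≈ 1.662e-19.

1.7e-19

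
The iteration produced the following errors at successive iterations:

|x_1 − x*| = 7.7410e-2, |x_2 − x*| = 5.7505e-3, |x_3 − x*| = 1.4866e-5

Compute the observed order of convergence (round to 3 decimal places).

p ≈ ln(|x_3 − x*|/|x_2 − x*|) / ln(|x_2 − x*|/|x_1 − x*|)
  = ln(1.4866e-5/5.7505e-3) / ln(5.7505e-3/7.7410e-2)
  = ln(0.00258517) / ln(0.0742863)
  = -5.957964 / -2.599829 ≈ 2.291675

2.292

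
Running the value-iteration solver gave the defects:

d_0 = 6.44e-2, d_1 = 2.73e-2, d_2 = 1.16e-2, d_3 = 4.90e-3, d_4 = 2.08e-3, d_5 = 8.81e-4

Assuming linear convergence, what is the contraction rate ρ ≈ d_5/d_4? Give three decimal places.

ρ ≈ d_5/d_4 = 8.81e-4/2.08e-3 = 0.42356

0.424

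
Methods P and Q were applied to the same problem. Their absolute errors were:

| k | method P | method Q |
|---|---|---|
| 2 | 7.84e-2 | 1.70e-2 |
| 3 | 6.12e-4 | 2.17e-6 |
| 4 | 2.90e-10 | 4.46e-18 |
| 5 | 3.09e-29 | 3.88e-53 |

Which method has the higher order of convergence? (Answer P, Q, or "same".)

same

Method P: p ≈ ln(3.09e-29/2.90e-10)/ln(2.90e-10/6.12e-4) ≈ 3.00.
Method Q: p ≈ ln(3.88e-53/4.46e-18)/ln(4.46e-18/2.17e-6) ≈ 3.00.
Both orders ≈ 3.0 — effectively the same.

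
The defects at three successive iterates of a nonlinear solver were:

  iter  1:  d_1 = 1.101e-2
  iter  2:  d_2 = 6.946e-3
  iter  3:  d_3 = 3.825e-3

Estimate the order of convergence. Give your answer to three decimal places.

1.295

p ≈ ln(d_3/d_2) / ln(d_2/d_1)
  = ln(3.825e-3/6.946e-3) / ln(6.946e-3/1.101e-2)
  = ln(0.550677) / ln(0.630881)
  = -0.596607 / -0.460638 ≈ 1.295175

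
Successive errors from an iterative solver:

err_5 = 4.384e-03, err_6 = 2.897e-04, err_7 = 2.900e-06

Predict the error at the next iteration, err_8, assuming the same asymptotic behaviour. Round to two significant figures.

First estimate the order: p ≈ ln(err_7/err_6) / ln(err_6/err_5) = ln(2.900e-06/2.897e-04)/ln(2.897e-04/4.384e-03) = ln(0.0100104)/ln(0.0660812) ≈ 1.6946.
Then err_8 ≈ err_7·(err_7/err_6)^p = 2.900e-06·(0.0100104)^1.6946 = 2.900e-06·0.000408851 ≈ 1.186e-09.

1.2e-9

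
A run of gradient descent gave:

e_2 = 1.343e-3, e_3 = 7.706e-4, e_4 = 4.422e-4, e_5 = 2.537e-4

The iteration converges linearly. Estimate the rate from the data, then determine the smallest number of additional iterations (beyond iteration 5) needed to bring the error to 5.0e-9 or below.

Rate ρ ≈ e_5/e_4 = 2.537e-4/4.422e-4 = 0.5737.
After j more steps, e_{5+j} ≈ 2.537e-4·ρ^j; need ρ^j ≤ 5.0e-9/2.537e-4 = 1.97083e-05.
j ≥ ln(1.97083e-05)/ln(0.5737) = -10.8345/-0.55565 = 19.499.
So 20 more iterations are needed.

20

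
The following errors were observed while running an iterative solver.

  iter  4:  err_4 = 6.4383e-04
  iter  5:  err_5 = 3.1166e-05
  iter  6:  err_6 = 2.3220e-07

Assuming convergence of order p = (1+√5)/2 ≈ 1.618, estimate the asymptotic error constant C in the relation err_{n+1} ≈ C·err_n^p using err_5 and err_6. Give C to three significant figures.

C ≈ err_6 / err_5^1.618
  = 2.3220e-07 / (3.1166e-05)^1.618
  = 2.3220e-07 / 5.11418e-08 ≈ 4.5403

4.54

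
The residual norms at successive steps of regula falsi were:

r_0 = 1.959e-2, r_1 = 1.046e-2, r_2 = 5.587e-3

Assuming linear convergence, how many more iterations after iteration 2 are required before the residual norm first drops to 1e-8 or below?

22

Rate ρ ≈ r_2/r_1 = 5.587e-3/1.046e-2 = 0.5341.
After j more steps, r_{2+j} ≈ 5.587e-3·ρ^j; need ρ^j ≤ 1e-8/5.587e-3 = 1.78987e-06.
j ≥ ln(1.78987e-06)/ln(0.5341) = -13.2334/-0.62717 = 21.100.
So 22 more iterations are needed.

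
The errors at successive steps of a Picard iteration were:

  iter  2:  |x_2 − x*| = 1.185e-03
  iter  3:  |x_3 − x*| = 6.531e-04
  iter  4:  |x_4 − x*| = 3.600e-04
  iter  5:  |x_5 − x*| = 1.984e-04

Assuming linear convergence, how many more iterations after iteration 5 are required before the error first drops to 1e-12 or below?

33

Rate ρ ≈ |x_5 − x*|/|x_4 − x*| = 1.984e-04/3.600e-04 = 0.5511.
After j more steps, |x_{5+j} − x*| ≈ 1.984e-04·ρ^j; need ρ^j ≤ 1e-12/1.984e-04 = 5.04032e-09.
j ≥ ln(5.04032e-09)/ln(0.5511) = -19.1058/-0.59584 = 32.065.
So 33 more iterations are needed.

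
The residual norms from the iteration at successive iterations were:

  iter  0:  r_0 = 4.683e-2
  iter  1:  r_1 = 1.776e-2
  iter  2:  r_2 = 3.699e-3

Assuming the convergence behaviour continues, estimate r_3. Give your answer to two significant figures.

First estimate the order: p ≈ ln(r_2/r_1) / ln(r_1/r_0) = ln(3.699e-3/1.776e-2)/ln(1.776e-2/4.683e-2) = ln(0.208277)/ln(0.379244) ≈ 1.6181.
Then r_3 ≈ r_2·(r_2/r_1)^p = 3.699e-3·(0.208277)^1.6181 = 3.699e-3·0.0789757 ≈ 0.0002921.

2.9e-4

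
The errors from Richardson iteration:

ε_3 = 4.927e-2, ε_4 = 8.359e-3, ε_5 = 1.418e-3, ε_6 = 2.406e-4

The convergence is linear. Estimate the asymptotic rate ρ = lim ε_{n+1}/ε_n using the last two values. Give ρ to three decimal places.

ρ ≈ ε_6/ε_5 = 2.406e-4/1.418e-3 = 0.16968

0.170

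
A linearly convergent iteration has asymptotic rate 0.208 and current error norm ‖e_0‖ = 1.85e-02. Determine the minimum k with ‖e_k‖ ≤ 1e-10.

After k steps, ‖e_k‖ ≈ 1.85e-02·0.208^k.
Need 0.208^k ≤ 1e-10/1.85e-02 = 5.40541e-09.
k ≥ ln(5.40541e-09)/ln(0.208) = -19.0359/-1.57022 = 12.123.
Smallest integer k = 13.

13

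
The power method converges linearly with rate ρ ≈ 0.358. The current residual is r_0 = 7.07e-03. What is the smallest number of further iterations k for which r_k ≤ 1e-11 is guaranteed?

After k steps, r_k ≈ 7.07e-03·0.358^k.
Need 0.358^k ≤ 1e-11/7.07e-03 = 1.41443e-09.
k ≥ ln(1.41443e-09)/ln(0.358) = -20.3765/-1.02722 = 19.837.
Smallest integer k = 20.

20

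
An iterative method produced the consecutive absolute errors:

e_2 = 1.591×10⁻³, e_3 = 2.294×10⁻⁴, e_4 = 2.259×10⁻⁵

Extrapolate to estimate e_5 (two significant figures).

First estimate the order: p ≈ ln(e_4/e_3) / ln(e_3/e_2) = ln(2.259×10⁻⁵/2.294×10⁻⁴)/ln(2.294×10⁻⁴/1.591×10⁻³) = ln(0.0984743)/ln(0.144186) ≈ 1.1969.
Then e_5 ≈ e_4·(e_4/e_3)^p = 2.259×10⁻⁵·(0.0984743)^1.1969 = 2.259×10⁻⁵·0.062389 ≈ 1.409e-06.

1.4e-6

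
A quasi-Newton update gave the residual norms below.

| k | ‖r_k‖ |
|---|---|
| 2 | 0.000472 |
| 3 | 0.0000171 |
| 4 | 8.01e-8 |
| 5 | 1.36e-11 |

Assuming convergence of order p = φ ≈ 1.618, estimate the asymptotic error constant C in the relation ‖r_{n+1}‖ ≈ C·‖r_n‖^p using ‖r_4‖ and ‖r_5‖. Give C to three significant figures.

4.13

C ≈ ‖r_5‖ / ‖r_4‖^1.618
  = 1.36e-11 / (8.01e-8)^1.618
  = 1.36e-11 / 3.29668e-12 ≈ 4.1254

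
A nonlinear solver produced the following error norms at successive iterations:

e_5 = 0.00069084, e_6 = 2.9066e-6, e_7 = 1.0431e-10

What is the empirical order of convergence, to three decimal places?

1.871

p ≈ ln(e_7/e_6) / ln(e_6/e_5)
  = ln(1.0431e-10/2.9066e-6) / ln(2.9066e-6/0.00069084)
  = ln(3.58873e-05) / ln(0.00420734)
  = -10.235127 / -5.470925 ≈ 1.870822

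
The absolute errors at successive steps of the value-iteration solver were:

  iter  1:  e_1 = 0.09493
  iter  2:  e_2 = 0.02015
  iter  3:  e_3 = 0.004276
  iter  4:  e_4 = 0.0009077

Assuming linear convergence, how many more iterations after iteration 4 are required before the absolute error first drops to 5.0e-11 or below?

11

Rate ρ ≈ e_4/e_3 = 0.0009077/0.004276 = 0.2123.
After j more steps, e_{4+j} ≈ 0.0009077·ρ^j; need ρ^j ≤ 5.0e-11/0.0009077 = 5.50843e-08.
j ≥ ln(5.50843e-08)/ln(0.2123) = -16.7144/-1.54975 = 10.785.
So 11 more iterations are needed.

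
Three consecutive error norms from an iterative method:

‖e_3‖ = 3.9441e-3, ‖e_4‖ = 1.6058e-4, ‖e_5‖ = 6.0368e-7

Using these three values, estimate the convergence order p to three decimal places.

1.744

p ≈ ln(‖e_5‖/‖e_4‖) / ln(‖e_4‖/‖e_3‖)
  = ln(6.0368e-7/1.6058e-4) / ln(1.6058e-4/3.9441e-3)
  = ln(0.00375937) / ln(0.040714)
  = -5.583504 / -3.201183 ≈ 1.744200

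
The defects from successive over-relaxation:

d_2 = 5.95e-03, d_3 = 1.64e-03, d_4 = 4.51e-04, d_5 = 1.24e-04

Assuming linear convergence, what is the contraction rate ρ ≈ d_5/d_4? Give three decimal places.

ρ ≈ d_5/d_4 = 1.24e-04/4.51e-04 = 0.27494

0.275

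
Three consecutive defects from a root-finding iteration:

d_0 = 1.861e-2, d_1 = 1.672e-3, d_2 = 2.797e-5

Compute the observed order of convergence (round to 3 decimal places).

p ≈ ln(d_2/d_1) / ln(d_1/d_0)
  = ln(2.797e-5/1.672e-3) / ln(1.672e-3/1.861e-2)
  = ln(0.0167285) / ln(0.0898442)
  = -4.090641 / -2.409678 ≈ 1.697588

1.698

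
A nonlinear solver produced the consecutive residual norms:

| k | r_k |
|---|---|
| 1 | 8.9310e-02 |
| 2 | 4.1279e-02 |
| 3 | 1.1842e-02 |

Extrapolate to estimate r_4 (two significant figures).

First estimate the order: p ≈ ln(r_3/r_2) / ln(r_2/r_1) = ln(1.1842e-02/4.1279e-02)/ln(4.1279e-02/8.9310e-02) = ln(0.286877)/ln(0.462199) ≈ 1.6180.
Then r_4 ≈ r_3·(r_3/r_2)^p = 1.1842e-02·(0.286877)^1.6180 = 1.1842e-02·0.132602 ≈ 0.00157.

1.6e-3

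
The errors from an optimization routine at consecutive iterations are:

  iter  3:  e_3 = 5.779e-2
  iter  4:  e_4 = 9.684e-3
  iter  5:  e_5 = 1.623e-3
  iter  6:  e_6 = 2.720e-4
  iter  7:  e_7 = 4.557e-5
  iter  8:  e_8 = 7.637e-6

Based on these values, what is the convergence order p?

Consecutive ratios: e_8/e_7 = 7.637e-6/4.557e-5 = 0.167588, e_7/e_6 = 4.557e-5/2.720e-4 = 0.167537.
p ≈ ln(0.167588)/ln(0.167537) = -1.7862/-1.7866 ≈ 1.00.
So the convergence is linear (order 1).

1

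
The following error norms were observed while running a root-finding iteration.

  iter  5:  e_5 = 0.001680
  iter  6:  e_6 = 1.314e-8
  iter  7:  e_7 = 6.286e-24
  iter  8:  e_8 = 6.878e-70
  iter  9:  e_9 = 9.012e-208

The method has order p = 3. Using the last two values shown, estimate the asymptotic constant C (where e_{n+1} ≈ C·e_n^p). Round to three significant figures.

2.77

C ≈ e_9 / e_8^3
  = 9.012e-208 / (6.878e-70)^3
  = 9.012e-208 / 3.25377e-208 ≈ 2.7697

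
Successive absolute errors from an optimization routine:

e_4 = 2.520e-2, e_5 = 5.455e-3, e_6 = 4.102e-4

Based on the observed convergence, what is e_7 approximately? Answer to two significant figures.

5.2e-6

First estimate the order: p ≈ ln(e_6/e_5) / ln(e_5/e_4) = ln(4.102e-4/5.455e-3)/ln(5.455e-3/2.520e-2) = ln(0.0751971)/ln(0.216468) ≈ 1.6909.
Then e_7 ≈ e_6·(e_6/e_5)^p = 4.102e-4·(0.0751971)^1.6909 = 4.102e-4·0.0125825 ≈ 5.161e-06.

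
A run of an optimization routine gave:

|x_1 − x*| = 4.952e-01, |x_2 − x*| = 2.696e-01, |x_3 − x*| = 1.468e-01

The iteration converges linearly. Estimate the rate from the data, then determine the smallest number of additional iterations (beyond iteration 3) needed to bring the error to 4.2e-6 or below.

Rate ρ ≈ |x_3 − x*|/|x_2 − x*| = 1.468e-01/2.696e-01 = 0.5445.
After j more steps, |x_{3+j} − x*| ≈ 1.468e-01·ρ^j; need ρ^j ≤ 4.2e-6/1.468e-01 = 2.86104e-05.
j ≥ ln(2.86104e-05)/ln(0.5445) = -10.4617/-0.60789 = 17.210.
So 18 more iterations are needed.

18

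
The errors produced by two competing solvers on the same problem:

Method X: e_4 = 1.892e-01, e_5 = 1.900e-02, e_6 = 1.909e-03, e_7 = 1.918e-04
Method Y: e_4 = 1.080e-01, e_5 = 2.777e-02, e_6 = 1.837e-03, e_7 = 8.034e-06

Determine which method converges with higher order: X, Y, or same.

Y

Method X: p ≈ ln(1.918e-04/1.909e-03)/ln(1.909e-03/1.900e-02) ≈ 1.00.
Method Y: p ≈ ln(8.034e-06/1.837e-03)/ln(1.837e-03/2.777e-02) ≈ 2.00.
Method Y has the higher order (≈2.0 vs ≈1.0).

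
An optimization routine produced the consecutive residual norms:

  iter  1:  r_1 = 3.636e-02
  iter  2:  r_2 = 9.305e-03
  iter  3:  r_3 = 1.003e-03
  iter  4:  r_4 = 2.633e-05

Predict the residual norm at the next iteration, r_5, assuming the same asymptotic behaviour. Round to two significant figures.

6.9e-8

First estimate the order: p ≈ ln(r_4/r_3) / ln(r_3/r_2) = ln(2.633e-05/1.003e-03)/ln(1.003e-03/9.305e-03) = ln(0.0262512)/ln(0.107792) ≈ 1.6341.
Then r_5 ≈ r_4·(r_4/r_3)^p = 2.633e-05·(0.0262512)^1.6341 = 2.633e-05·0.00261055 ≈ 6.874e-08.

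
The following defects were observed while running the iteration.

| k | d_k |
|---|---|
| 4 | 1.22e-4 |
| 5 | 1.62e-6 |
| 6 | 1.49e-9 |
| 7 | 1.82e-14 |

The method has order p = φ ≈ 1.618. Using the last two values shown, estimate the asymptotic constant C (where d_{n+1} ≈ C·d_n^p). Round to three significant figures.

C ≈ d_7 / d_6^1.618
  = 1.82e-14 / (1.49e-9)^1.618
  = 1.82e-14 / 5.22655e-15 ≈ 3.4822

3.48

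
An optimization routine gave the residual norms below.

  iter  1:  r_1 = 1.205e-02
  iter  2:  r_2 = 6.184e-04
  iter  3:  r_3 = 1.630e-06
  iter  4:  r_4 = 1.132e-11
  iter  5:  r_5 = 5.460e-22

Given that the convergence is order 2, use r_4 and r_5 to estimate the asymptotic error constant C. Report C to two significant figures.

C ≈ r_5 / r_4^2
  = 5.460e-22 / (1.132e-11)^2
  = 5.460e-22 / 1.28142e-22 ≈ 4.2609

4.3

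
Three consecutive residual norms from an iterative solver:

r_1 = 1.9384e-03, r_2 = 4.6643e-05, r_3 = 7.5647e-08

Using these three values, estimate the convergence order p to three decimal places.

p ≈ ln(r_3/r_2) / ln(r_2/r_1)
  = ln(7.5647e-08/4.6643e-05) / ln(4.6643e-05/1.9384e-03)
  = ln(0.00162183) / ln(0.0240626)
  = -6.424200 / -3.727097 ≈ 1.723647

1.724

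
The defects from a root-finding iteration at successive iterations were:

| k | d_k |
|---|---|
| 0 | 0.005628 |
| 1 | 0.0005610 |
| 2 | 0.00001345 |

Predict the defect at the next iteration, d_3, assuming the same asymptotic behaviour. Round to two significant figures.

3.2e-8

First estimate the order: p ≈ ln(d_2/d_1) / ln(d_1/d_0) = ln(0.00001345/0.0005610)/ln(0.0005610/0.005628) = ln(0.023975)/ln(0.0996802) ≈ 1.6180.
Then d_3 ≈ d_2·(d_2/d_1)^p = 0.00001345·(0.023975)^1.6180 = 0.00001345·0.00239028 ≈ 3.215e-08.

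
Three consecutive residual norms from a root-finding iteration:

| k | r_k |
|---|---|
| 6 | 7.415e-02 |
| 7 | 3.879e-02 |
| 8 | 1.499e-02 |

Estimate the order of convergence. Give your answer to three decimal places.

1.467

p ≈ ln(r_8/r_7) / ln(r_7/r_6)
  = ln(1.499e-02/3.879e-02) / ln(3.879e-02/7.415e-02)
  = ln(0.38644) / ln(0.523129)
  = -0.950779 / -0.647927 ≈ 1.467417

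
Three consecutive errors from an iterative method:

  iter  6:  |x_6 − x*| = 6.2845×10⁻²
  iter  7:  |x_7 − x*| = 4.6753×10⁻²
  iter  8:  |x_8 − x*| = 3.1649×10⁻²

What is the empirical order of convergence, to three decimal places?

1.319

p ≈ ln(|x_8 − x*|/|x_7 − x*|) / ln(|x_7 − x*|/|x_6 − x*|)
  = ln(3.1649×10⁻²/4.6753×10⁻²) / ln(4.6753×10⁻²/6.2845×10⁻²)
  = ln(0.676941) / ln(0.743941)
  = -0.390171 / -0.295794 ≈ 1.319063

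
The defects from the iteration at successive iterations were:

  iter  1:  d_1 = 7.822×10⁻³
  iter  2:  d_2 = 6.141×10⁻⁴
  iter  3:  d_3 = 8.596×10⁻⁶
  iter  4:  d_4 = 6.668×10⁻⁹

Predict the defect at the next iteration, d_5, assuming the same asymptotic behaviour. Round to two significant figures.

First estimate the order: p ≈ ln(d_4/d_3) / ln(d_3/d_2) = ln(6.668×10⁻⁹/8.596×10⁻⁶)/ln(8.596×10⁻⁶/6.141×10⁻⁴) = ln(0.00077571)/ln(0.0139977) ≈ 1.6777.
Then d_5 ≈ d_4·(d_4/d_3)^p = 6.668×10⁻⁹·(0.00077571)^1.6777 = 6.668×10⁻⁹·6.0513e-06 ≈ 4.035e-14.

4.0e-14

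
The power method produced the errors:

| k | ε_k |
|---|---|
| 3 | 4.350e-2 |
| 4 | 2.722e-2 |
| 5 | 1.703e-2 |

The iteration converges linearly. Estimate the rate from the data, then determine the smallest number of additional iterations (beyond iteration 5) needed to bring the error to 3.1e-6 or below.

19

Rate ρ ≈ ε_5/ε_4 = 1.703e-2/2.722e-2 = 0.6256.
After j more steps, ε_{5+j} ≈ 1.703e-2·ρ^j; need ρ^j ≤ 3.1e-6/1.703e-2 = 0.000182032.
j ≥ ln(0.000182032)/ln(0.6256) = -8.6113/-0.46904 = 18.359.
So 19 more iterations are needed.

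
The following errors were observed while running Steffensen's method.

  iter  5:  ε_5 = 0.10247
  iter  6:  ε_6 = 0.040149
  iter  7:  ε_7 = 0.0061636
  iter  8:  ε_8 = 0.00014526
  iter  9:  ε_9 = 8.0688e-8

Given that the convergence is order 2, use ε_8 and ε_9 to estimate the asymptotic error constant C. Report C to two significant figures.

3.8

C ≈ ε_9 / ε_8^2
  = 8.0688e-8 / (0.00014526)^2
  = 8.0688e-8 / 2.11005e-08 ≈ 3.824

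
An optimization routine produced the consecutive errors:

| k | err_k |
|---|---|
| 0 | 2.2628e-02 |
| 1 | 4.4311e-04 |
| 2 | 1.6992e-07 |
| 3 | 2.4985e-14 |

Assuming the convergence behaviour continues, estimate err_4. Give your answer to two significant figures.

5.4e-28

First estimate the order: p ≈ ln(err_3/err_2) / ln(err_2/err_1) = ln(2.4985e-14/1.6992e-07)/ln(1.6992e-07/4.4311e-04) = ln(1.4704e-07)/ln(0.000383471) ≈ 2.0000.
Then err_4 ≈ err_3·(err_3/err_2)^p = 2.4985e-14·(1.4704e-07)^2.0000 = 2.4985e-14·2.16208e-14 ≈ 5.402e-28.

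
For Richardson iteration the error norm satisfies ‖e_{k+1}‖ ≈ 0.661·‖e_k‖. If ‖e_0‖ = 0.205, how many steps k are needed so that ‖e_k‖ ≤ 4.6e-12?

60

After k steps, ‖e_k‖ ≈ 0.205·0.661^k.
Need 0.661^k ≤ 4.6e-12/0.205 = 2.2439e-11.
k ≥ ln(2.2439e-11)/ln(0.661) = -24.5202/-0.41400 = 59.228.
Smallest integer k = 60.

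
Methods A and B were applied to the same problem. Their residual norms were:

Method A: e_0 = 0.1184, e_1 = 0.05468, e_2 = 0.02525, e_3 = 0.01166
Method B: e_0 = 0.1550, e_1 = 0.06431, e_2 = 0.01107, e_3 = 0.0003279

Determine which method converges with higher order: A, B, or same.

Method A: p ≈ ln(0.01166/0.02525)/ln(0.02525/0.05468) ≈ 1.00.
Method B: p ≈ ln(0.0003279/0.01107)/ln(0.01107/0.06431) ≈ 2.00.
Method B has the higher order (≈2.0 vs ≈1.0).

B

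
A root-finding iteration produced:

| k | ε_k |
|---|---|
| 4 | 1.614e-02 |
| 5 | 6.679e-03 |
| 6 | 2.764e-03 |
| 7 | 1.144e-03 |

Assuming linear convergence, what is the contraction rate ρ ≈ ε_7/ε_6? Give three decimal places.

ρ ≈ ε_7/ε_6 = 1.144e-03/2.764e-03 = 0.41389

0.414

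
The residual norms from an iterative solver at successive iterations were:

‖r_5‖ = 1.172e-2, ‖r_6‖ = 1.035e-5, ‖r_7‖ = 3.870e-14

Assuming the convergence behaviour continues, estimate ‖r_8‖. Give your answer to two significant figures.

First estimate the order: p ≈ ln(‖r_7‖/‖r_6‖) / ln(‖r_6‖/‖r_5‖) = ln(3.870e-14/1.035e-5)/ln(1.035e-5/1.172e-2) = ln(3.73913e-09)/ln(0.000883106) ≈ 2.7594.
Then ‖r_8‖ ≈ ‖r_7‖·(‖r_7‖/‖r_6‖)^p = 3.870e-14·(3.73913e-09)^2.7594 = 3.870e-14·5.57061e-24 ≈ 2.156e-37.

2.2e-37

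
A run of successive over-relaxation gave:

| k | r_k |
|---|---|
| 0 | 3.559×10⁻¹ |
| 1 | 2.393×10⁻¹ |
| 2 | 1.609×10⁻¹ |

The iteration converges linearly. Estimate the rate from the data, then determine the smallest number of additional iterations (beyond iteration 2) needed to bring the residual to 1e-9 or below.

48

Rate ρ ≈ r_2/r_1 = 1.609×10⁻¹/2.393×10⁻¹ = 0.6724.
After j more steps, r_{2+j} ≈ 1.609×10⁻¹·ρ^j; need ρ^j ≤ 1e-9/1.609×10⁻¹ = 6.21504e-09.
j ≥ ln(6.21504e-09)/ln(0.6724) = -18.8963/-0.39690 = 47.610.
So 48 more iterations are needed.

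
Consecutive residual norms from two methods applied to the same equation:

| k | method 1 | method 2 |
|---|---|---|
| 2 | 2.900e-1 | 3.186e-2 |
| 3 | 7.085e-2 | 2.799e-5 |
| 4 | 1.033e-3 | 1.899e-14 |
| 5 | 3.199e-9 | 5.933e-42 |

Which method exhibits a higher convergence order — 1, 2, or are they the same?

Method 1: p ≈ ln(3.199e-9/1.033e-3)/ln(1.033e-3/7.085e-2) ≈ 3.00.
Method 2: p ≈ ln(5.933e-42/1.899e-14)/ln(1.899e-14/2.799e-5) ≈ 3.00.
Both orders ≈ 3.0 — effectively the same.

same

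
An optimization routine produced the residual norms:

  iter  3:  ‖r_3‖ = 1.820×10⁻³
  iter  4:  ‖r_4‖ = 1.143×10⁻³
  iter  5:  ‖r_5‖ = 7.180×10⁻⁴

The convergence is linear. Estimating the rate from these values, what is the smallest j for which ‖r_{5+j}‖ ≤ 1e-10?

Rate ρ ≈ ‖r_5‖/‖r_4‖ = 7.180×10⁻⁴/1.143×10⁻³ = 0.6282.
After j more steps, ‖r_{5+j}‖ ≈ 7.180×10⁻⁴·ρ^j; need ρ^j ≤ 1e-10/7.180×10⁻⁴ = 1.39276e-07.
j ≥ ln(1.39276e-07)/ln(0.6282) = -15.7868/-0.46490 = 33.957.
So 34 more iterations are needed.

34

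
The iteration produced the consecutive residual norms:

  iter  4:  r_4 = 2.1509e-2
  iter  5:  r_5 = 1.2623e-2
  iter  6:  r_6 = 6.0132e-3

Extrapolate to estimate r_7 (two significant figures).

First estimate the order: p ≈ ln(r_6/r_5) / ln(r_5/r_4) = ln(6.0132e-3/1.2623e-2)/ln(1.2623e-2/2.1509e-2) = ln(0.476369)/ln(0.586871) ≈ 1.3914.
Then r_7 ≈ r_6·(r_6/r_5)^p = 6.0132e-3·(0.476369)^1.3914 = 6.0132e-3·0.356361 ≈ 0.002143.

2.1e-3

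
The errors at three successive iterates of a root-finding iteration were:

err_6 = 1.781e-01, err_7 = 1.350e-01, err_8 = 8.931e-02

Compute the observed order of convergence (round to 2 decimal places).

p ≈ ln(err_8/err_7) / ln(err_7/err_6)
  = ln(8.931e-02/1.350e-01) / ln(1.350e-01/1.781e-01)
  = ln(0.661556) / ln(0.758001)
  = -0.41316 / -0.27707 ≈ 1.49118

1.49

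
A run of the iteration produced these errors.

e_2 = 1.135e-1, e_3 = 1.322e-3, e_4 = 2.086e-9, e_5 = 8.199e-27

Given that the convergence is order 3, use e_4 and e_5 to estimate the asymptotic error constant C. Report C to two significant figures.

C ≈ e_5 / e_4^3
  = 8.199e-27 / (2.086e-9)^3
  = 8.199e-27 / 9.07701e-27 ≈ 0.90327

0.90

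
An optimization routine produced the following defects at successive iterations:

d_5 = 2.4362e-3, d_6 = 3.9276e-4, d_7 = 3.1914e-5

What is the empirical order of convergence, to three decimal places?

p ≈ ln(d_7/d_6) / ln(d_6/d_5)
  = ln(3.1914e-5/3.9276e-4) / ln(3.9276e-4/2.4362e-3)
  = ln(0.0812557) / ln(0.161218)
  = -2.510154 / -1.824998 ≈ 1.375428

1.375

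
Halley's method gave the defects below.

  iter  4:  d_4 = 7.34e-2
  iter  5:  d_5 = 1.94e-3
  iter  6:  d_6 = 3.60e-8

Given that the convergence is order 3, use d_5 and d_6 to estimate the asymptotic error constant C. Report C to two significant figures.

4.9

C ≈ d_6 / d_5^3
  = 3.60e-8 / (1.94e-3)^3
  = 3.60e-8 / 7.30138e-09 ≈ 4.9306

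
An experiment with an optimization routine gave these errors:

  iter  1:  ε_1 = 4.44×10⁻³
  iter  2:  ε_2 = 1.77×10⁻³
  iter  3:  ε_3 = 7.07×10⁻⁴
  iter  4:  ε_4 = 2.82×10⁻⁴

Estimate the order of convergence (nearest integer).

Consecutive ratios: ε_4/ε_3 = 2.82×10⁻⁴/7.07×10⁻⁴ = 0.398868, ε_3/ε_2 = 7.07×10⁻⁴/1.77×10⁻³ = 0.399435.
p ≈ ln(0.398868)/ln(0.399435) = -0.9191/-0.9177 ≈ 1.00.
So the convergence is linear (order 1).

1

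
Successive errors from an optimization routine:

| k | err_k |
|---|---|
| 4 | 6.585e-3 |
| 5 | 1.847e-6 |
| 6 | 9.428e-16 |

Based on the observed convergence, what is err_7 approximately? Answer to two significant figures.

First estimate the order: p ≈ ln(err_6/err_5) / ln(err_5/err_4) = ln(9.428e-16/1.847e-6)/ln(1.847e-6/6.585e-3) = ln(5.10449e-10)/ln(0.000280486) ≈ 2.6159.
Then err_7 ≈ err_6·(err_6/err_5)^p = 9.428e-16·(5.10449e-10)^2.6159 = 9.428e-16·4.93097e-25 ≈ 4.649e-40.

4.6e-40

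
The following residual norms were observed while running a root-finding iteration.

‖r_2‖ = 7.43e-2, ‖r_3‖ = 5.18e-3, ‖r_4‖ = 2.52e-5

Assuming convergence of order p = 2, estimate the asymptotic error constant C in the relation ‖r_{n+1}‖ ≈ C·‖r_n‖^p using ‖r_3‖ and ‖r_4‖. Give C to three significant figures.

C ≈ ‖r_4‖ / ‖r_3‖^2
  = 2.52e-5 / (5.18e-3)^2
  = 2.52e-5 / 2.68324e-05 ≈ 0.93916

0.939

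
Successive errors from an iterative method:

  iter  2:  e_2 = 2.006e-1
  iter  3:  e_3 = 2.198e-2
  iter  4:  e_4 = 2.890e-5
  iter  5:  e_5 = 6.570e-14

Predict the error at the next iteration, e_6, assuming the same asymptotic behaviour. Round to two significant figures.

First estimate the order: p ≈ ln(e_5/e_4) / ln(e_4/e_3) = ln(6.570e-14/2.890e-5)/ln(2.890e-5/2.198e-2) = ln(2.27336e-09)/ln(0.00131483) ≈ 3.0000.
Then e_6 ≈ e_5·(e_5/e_4)^p = 6.570e-14·(2.27336e-09)^3.0000 = 6.570e-14·1.17491e-26 ≈ 7.719e-40.

7.7e-40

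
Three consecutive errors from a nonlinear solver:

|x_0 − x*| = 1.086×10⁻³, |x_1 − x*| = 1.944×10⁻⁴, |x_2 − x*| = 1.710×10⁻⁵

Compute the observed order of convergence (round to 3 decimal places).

p ≈ ln(|x_2 − x*|/|x_1 − x*|) / ln(|x_1 − x*|/|x_0 − x*|)
  = ln(1.710×10⁻⁵/1.944×10⁻⁴) / ln(1.944×10⁻⁴/1.086×10⁻³)
  = ln(0.087963) / ln(0.179006)
  = -2.430839 / -1.720336 ≈ 1.413002

1.413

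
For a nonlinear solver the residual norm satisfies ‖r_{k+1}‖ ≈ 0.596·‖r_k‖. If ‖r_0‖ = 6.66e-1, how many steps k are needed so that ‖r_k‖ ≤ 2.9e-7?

29

After k steps, ‖r_k‖ ≈ 6.66e-1·0.596^k.
Need 0.596^k ≤ 2.9e-7/6.66e-1 = 4.35435e-07.
k ≥ ln(4.35435e-07)/ln(0.596) = -14.6469/-0.51751 = 28.303.
Smallest integer k = 29.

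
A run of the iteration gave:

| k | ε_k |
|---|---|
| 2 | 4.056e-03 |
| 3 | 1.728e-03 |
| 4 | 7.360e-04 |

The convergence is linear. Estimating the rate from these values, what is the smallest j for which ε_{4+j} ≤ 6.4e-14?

Rate ρ ≈ ε_4/ε_3 = 7.360e-04/1.728e-03 = 0.4259.
After j more steps, ε_{4+j} ≈ 7.360e-04·ρ^j; need ρ^j ≤ 6.4e-14/7.360e-04 = 8.69565e-11.
j ≥ ln(8.69565e-11)/ln(0.4259) = -23.1656/-0.85355 = 27.140.
So 28 more iterations are needed.

28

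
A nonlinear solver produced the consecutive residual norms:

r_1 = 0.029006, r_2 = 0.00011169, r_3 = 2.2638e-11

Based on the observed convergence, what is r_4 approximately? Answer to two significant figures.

First estimate the order: p ≈ ln(r_3/r_2) / ln(r_2/r_1) = ln(2.2638e-11/0.00011169)/ln(0.00011169/0.029006) = ln(2.02686e-07)/ln(0.00385058) ≈ 2.7721.
Then r_4 ≈ r_3·(r_3/r_2)^p = 2.2638e-11·(2.02686e-07)^2.7721 = 2.2638e-11·2.79155e-19 ≈ 6.32e-30.

6.3e-30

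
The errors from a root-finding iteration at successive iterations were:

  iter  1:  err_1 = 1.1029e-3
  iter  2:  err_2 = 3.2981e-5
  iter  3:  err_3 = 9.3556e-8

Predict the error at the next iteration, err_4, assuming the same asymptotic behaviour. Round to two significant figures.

5.2e-12

First estimate the order: p ≈ ln(err_3/err_2) / ln(err_2/err_1) = ln(9.3556e-8/3.2981e-5)/ln(3.2981e-5/1.1029e-3) = ln(0.00283666)/ln(0.0299039) ≈ 1.6711.
Then err_4 ≈ err_3·(err_3/err_2)^p = 9.3556e-8·(0.00283666)^1.6711 = 9.3556e-8·5.53842e-05 ≈ 5.182e-12.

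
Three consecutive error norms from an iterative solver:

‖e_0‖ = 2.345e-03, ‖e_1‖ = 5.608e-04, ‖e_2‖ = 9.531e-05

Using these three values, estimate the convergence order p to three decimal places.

1.239

p ≈ ln(‖e_2‖/‖e_1‖) / ln(‖e_1‖/‖e_0‖)
  = ln(9.531e-05/5.608e-04) / ln(5.608e-04/2.345e-03)
  = ln(0.169954) / ln(0.239147)
  = -1.772227 / -1.430677 ≈ 1.238733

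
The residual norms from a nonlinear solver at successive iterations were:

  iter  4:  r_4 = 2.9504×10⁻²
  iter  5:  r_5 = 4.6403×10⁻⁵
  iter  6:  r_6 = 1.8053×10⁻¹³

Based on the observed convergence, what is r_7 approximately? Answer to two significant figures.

1.1e-38

First estimate the order: p ≈ ln(r_6/r_5) / ln(r_5/r_4) = ln(1.8053×10⁻¹³/4.6403×10⁻⁵)/ln(4.6403×10⁻⁵/2.9504×10⁻²) = ln(3.89048e-09)/ln(0.00157277) ≈ 3.0000.
Then r_7 ≈ r_6·(r_6/r_5)^p = 1.8053×10⁻¹³·(3.89048e-09)^3.0000 = 1.8053×10⁻¹³·5.88857e-26 ≈ 1.063e-38.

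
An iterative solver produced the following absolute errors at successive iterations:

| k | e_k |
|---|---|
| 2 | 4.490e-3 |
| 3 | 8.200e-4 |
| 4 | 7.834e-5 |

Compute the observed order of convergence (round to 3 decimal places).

1.381

p ≈ ln(e_4/e_3) / ln(e_3/e_2)
  = ln(7.834e-5/8.200e-4) / ln(8.200e-4/4.490e-3)
  = ln(0.0955366) / ln(0.182628)
  = -2.348246 / -1.700304 ≈ 1.381074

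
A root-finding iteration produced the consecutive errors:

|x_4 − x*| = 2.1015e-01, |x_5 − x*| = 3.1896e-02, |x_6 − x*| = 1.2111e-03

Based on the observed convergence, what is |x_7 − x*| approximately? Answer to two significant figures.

First estimate the order: p ≈ ln(|x_6 − x*|/|x_5 − x*|) / ln(|x_5 − x*|/|x_4 − x*|) = ln(1.2111e-03/3.1896e-02)/ln(3.1896e-02/2.1015e-01) = ln(0.0379703)/ln(0.151777) ≈ 1.7349.
Then |x_7 − x*| ≈ |x_6 − x*|·(|x_6 − x*|/|x_5 − x*|)^p = 1.2111e-03·(0.0379703)^1.7349 = 1.2111e-03·0.00343145 ≈ 4.156e-06.

4.2e-6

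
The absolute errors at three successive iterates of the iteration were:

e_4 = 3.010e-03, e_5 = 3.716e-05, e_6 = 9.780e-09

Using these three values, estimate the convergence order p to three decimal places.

1.876

p ≈ ln(e_6/e_5) / ln(e_5/e_4)
  = ln(9.780e-09/3.716e-05) / ln(3.716e-05/3.010e-03)
  = ln(0.000263186) / ln(0.0123455)
  = -8.242650 / -4.394464 ≈ 1.875690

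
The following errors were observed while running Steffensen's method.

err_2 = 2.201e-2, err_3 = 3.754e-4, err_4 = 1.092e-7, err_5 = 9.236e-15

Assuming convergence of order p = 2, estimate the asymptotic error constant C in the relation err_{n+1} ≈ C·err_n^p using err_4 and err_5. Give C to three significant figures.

C ≈ err_5 / err_4^2
  = 9.236e-15 / (1.092e-7)^2
  = 9.236e-15 / 1.19246e-14 ≈ 0.77453

0.775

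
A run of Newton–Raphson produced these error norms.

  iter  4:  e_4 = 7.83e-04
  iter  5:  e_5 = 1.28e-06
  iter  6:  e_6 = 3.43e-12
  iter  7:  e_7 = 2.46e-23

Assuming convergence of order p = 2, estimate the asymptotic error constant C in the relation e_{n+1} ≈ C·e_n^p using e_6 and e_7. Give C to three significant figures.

2.09

C ≈ e_7 / e_6^2
  = 2.46e-23 / (3.43e-12)^2
  = 2.46e-23 / 1.17649e-23 ≈ 2.091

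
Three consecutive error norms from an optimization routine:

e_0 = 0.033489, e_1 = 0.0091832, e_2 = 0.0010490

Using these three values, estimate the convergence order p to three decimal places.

p ≈ ln(e_2/e_1) / ln(e_1/e_0)
  = ln(0.0010490/0.0091832) / ln(0.0091832/0.033489)
  = ln(0.11423) / ln(0.274215)
  = -2.169541 / -1.293843 ≈ 1.676819

1.677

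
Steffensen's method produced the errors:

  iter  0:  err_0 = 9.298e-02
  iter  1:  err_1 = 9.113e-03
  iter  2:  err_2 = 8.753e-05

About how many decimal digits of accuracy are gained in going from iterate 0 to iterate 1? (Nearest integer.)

Digits gained ≈ log₁₀(err_0/err_1) = log₁₀(9.298e-02/9.113e-03) = log₁₀(10.203) ≈ 1.009.

1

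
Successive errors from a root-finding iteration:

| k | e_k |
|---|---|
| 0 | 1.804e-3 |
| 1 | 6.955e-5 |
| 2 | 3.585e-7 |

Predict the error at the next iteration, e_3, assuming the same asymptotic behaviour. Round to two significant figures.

7.1e-11

First estimate the order: p ≈ ln(e_2/e_1) / ln(e_1/e_0) = ln(3.585e-7/6.955e-5)/ln(6.955e-5/1.804e-3) = ln(0.00515457)/ln(0.0385532) ≈ 1.6180.
Then e_3 ≈ e_2·(e_2/e_1)^p = 3.585e-7·(0.00515457)^1.6180 = 3.585e-7·0.000198759 ≈ 7.126e-11.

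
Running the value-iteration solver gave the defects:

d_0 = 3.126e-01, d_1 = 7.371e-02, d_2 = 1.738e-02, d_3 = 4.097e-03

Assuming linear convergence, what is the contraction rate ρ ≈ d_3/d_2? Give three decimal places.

0.236

ρ ≈ d_3/d_2 = 4.097e-03/1.738e-02 = 0.23573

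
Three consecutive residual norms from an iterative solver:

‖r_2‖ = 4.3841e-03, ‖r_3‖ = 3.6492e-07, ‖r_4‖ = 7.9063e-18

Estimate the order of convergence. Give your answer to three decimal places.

2.614

p ≈ ln(‖r_4‖/‖r_3‖) / ln(‖r_3‖/‖r_2‖)
  = ln(7.9063e-18/3.6492e-07) / ln(3.6492e-07/4.3841e-03)
  = ln(2.16658e-11) / ln(8.32372e-05)
  = -24.555286 / -9.393816 ≈ 2.613984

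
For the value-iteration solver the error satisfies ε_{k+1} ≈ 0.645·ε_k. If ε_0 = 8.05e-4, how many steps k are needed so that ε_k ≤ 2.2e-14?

After k steps, ε_k ≈ 8.05e-4·0.645^k.
Need 0.645^k ≤ 2.2e-14/8.05e-4 = 2.73292e-11.
k ≥ ln(2.73292e-11)/ln(0.645) = -24.3231/-0.43850 = 55.469.
Smallest integer k = 56.

56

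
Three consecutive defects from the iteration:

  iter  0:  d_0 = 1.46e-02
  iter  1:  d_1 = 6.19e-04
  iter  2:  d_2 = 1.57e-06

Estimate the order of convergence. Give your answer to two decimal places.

1.89

p ≈ ln(d_2/d_1) / ln(d_1/d_0)
  = ln(1.57e-06/6.19e-04) / ln(6.19e-04/1.46e-02)
  = ln(0.00253635) / ln(0.0423973)
  = -5.97703 / -3.16067 ≈ 1.89106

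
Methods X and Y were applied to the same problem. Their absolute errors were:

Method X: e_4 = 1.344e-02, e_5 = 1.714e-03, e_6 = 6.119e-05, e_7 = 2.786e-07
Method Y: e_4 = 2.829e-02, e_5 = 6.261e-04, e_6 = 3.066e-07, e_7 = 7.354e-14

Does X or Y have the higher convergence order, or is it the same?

Method X: p ≈ ln(2.786e-07/6.119e-05)/ln(6.119e-05/1.714e-03) ≈ 1.62.
Method Y: p ≈ ln(7.354e-14/3.066e-07)/ln(3.066e-07/6.261e-04) ≈ 2.00.
Method Y has the higher order (≈2.0 vs ≈1.6).

Y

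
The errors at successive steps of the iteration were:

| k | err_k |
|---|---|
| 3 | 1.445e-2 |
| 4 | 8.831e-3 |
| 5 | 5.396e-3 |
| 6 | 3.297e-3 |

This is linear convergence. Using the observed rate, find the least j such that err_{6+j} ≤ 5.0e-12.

Rate ρ ≈ err_6/err_5 = 3.297e-3/5.396e-3 = 0.6110.
After j more steps, err_{6+j} ≈ 3.297e-3·ρ^j; need ρ^j ≤ 5.0e-12/3.297e-3 = 1.51653e-09.
j ≥ ln(1.51653e-09)/ln(0.6110) = -20.3068/-0.49266 = 41.219.
So 42 more iterations are needed.

42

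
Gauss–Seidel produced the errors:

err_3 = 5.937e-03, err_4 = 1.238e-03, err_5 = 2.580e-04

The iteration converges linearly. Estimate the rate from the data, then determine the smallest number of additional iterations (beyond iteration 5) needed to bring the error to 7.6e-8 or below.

Rate ρ ≈ err_5/err_4 = 2.580e-04/1.238e-03 = 0.2084.
After j more steps, err_{5+j} ≈ 2.580e-04·ρ^j; need ρ^j ≤ 7.6e-8/2.580e-04 = 0.000294574.
j ≥ ln(0.000294574)/ln(0.2084) = -8.1300/-1.56830 = 5.184.
So 6 more iterations are needed.

6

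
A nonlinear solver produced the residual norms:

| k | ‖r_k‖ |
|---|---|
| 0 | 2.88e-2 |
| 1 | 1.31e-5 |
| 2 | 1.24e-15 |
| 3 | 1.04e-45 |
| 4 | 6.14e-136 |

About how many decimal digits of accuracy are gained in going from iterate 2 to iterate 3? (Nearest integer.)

Digits gained ≈ log₁₀(‖r_2‖/‖r_3‖) = log₁₀(1.24e-15/1.04e-45) = log₁₀(1.19231e+30) ≈ 30.076.

30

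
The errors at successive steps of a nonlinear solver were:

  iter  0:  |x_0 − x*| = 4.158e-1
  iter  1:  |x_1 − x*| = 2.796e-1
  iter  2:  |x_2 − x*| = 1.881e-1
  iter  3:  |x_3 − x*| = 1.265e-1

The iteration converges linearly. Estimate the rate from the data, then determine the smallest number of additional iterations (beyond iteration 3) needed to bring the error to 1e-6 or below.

Rate ρ ≈ |x_3 − x*|/|x_2 − x*| = 1.265e-1/1.881e-1 = 0.6725.
After j more steps, |x_{3+j} − x*| ≈ 1.265e-1·ρ^j; need ρ^j ≤ 1e-6/1.265e-1 = 7.90514e-06.
j ≥ ln(7.90514e-06)/ln(0.6725) = -11.7480/-0.39675 = 29.611.
So 30 more iterations are needed.

30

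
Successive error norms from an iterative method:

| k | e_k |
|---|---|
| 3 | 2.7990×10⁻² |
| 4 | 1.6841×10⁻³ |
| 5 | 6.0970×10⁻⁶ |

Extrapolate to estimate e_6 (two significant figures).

First estimate the order: p ≈ ln(e_5/e_4) / ln(e_4/e_3) = ln(6.0970×10⁻⁶/1.6841×10⁻³)/ln(1.6841×10⁻³/2.7990×10⁻²) = ln(0.00362033)/ln(0.0601679) ≈ 2.0000.
Then e_6 ≈ e_5·(e_5/e_4)^p = 6.0970×10⁻⁶·(0.00362033)^2.0000 = 6.0970×10⁻⁶·1.31068e-05 ≈ 7.991e-11.

8.0e-11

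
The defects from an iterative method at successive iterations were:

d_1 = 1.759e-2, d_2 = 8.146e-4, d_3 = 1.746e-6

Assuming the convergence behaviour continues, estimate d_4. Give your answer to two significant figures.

8.0e-12

First estimate the order: p ≈ ln(d_3/d_2) / ln(d_2/d_1) = ln(1.746e-6/8.146e-4)/ln(8.146e-4/1.759e-2) = ln(0.00214338)/ln(0.0463104) ≈ 2.0002.
Then d_4 ≈ d_3·(d_3/d_2)^p = 1.746e-6·(0.00214338)^2.0002 = 1.746e-6·4.58843e-06 ≈ 8.011e-12.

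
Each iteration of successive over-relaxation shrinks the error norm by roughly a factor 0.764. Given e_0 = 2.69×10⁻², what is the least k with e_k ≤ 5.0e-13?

92

After k steps, e_k ≈ 2.69×10⁻²·0.764^k.
Need 0.764^k ≤ 5.0e-13/2.69×10⁻² = 1.85874e-11.
k ≥ ln(1.85874e-11)/ln(0.764) = -24.7085/-0.26919 = 91.788.
Smallest integer k = 92.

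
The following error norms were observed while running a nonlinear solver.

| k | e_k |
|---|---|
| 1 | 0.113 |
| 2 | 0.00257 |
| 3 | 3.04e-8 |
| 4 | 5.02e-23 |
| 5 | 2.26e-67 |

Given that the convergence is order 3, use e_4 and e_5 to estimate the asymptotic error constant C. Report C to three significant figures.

1.79

C ≈ e_5 / e_4^3
  = 2.26e-67 / (5.02e-23)^3
  = 2.26e-67 / 1.26506e-67 ≈ 1.7865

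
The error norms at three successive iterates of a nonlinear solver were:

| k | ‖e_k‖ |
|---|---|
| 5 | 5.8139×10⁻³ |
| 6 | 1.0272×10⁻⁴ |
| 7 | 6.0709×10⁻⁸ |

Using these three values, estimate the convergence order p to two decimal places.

1.84

p ≈ ln(‖e_7‖/‖e_6‖) / ln(‖e_6‖/‖e_5‖)
  = ln(6.0709×10⁻⁸/1.0272×10⁻⁴) / ln(1.0272×10⁻⁴/5.8139×10⁻³)
  = ln(0.000591014) / ln(0.017668)
  = -7.43367 / -4.03600 ≈ 1.84184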